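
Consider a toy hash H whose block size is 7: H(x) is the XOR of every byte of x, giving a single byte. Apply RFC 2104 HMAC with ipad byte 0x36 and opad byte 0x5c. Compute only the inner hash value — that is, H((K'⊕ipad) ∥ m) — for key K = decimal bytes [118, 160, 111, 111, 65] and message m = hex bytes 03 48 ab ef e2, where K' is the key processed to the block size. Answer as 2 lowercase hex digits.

4c

Key decimal bytes [118, 160, 111, 111, 65] = 76 a0 6f 6f 41 is 5 bytes ≤ B = 7; zero-pad to 7 bytes: K' = 76 a0 6f 6f 41 00 00.
K' ⊕ ipad = 40 96 59 59 77 36 36.
Inner input = 40 96 59 59 77 36 36 ∥ 03 48 ab ef e2.
Inner hash: XOR 40⊕96⊕59⊕59⊕77⊕36⊕36⊕03⊕48⊕ab⊕ef⊕e2 = 4c.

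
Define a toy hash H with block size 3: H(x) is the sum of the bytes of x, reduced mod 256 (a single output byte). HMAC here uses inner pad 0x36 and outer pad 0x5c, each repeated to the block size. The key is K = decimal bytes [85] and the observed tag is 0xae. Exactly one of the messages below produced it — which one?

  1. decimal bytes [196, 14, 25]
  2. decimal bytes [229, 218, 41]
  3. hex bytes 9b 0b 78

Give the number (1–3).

Key decimal bytes [85] = 55 is 1 byte ≤ B = 3; zero-pad to 3 bytes: K' = 55 00 00.
K' ⊕ ipad = 63 36 36; K' ⊕ opad = 09 5c 5c.
m1: inner = H(63 36 36 c4 0e 19) = ba; tag = H(09 5c 5c ba) = 7b
m2: inner = H(63 36 36 e5 da 29) = b7; tag = H(09 5c 5c b7) = 78
m3: inner = H(63 36 36 9b 0b 78) = ed; tag = H(09 5c 5c ed) = ae ← matches

3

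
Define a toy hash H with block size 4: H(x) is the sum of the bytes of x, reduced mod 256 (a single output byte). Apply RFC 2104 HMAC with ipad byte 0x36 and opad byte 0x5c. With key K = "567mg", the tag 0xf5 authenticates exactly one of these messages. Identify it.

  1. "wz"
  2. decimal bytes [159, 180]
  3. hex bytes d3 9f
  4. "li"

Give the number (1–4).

Key "567mg" = 35 36 37 6d 67 is 5 bytes > B = 4, so hash it first: H(key) = 76, then zero-pad to 4 bytes: K' = 76 00 00 00.
K' ⊕ ipad = 40 36 36 36; K' ⊕ opad = 2a 5c 5c 5c.
m1: inner = H(40 36 36 36 77 7a) = d3; tag = H(2a 5c 5c 5c d3) = 11
m2: inner = H(40 36 36 36 9f b4) = 35; tag = H(2a 5c 5c 5c 35) = 73
m3: inner = H(40 36 36 36 d3 9f) = 54; tag = H(2a 5c 5c 5c 54) = 92
m4: inner = H(40 36 36 36 6c 69) = b7; tag = H(2a 5c 5c 5c b7) = f5 ← matches

4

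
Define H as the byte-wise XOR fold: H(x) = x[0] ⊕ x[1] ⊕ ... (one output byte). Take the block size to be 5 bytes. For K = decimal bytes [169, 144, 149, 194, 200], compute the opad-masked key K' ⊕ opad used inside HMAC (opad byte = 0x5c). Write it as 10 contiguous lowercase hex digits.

f5ccc99e94

Key decimal bytes [169, 144, 149, 194, 200] = a9 90 95 c2 c8 is exactly B = 5 bytes: K' = a9 90 95 c2 c8.
XOR each byte with 0x5c: a9⊕5c=f5, 90⊕5c=cc, 95⊕5c=c9, c2⊕5c=9e, c8⊕5c=94.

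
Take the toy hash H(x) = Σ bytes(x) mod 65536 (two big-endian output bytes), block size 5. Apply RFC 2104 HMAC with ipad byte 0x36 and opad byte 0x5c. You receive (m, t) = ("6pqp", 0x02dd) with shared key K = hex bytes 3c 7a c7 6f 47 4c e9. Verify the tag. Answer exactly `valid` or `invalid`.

Key hex bytes 3c 7a c7 6f 47 4c e9 is 7 bytes > B = 5, so hash it first: H(key) = 03 68, then zero-pad to 5 bytes: K' = 03 68 00 00 00.
K' ⊕ ipad = 35 5e 36 36 36; K' ⊕ opad = 5f 34 5c 5c 5c.
Inner hash: sum = 53+94+54+54+54+54+112+113+112 = 700 → 02 bc.
Outer hash (recomputed tag): sum = 95+52+92+92+92+2+188 = 613 → 02 65.
Recomputed tag = 0265; claimed = 02dd → mismatch.

invalid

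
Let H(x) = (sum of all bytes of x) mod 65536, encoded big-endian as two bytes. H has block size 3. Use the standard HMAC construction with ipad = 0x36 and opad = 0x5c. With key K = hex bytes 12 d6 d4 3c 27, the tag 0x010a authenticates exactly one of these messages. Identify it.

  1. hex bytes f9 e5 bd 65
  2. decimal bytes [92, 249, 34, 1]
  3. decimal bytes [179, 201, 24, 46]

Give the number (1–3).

Key hex bytes 12 d6 d4 3c 27 is 5 bytes > B = 3, so hash it first: H(key) = 02 1f, then zero-pad to 3 bytes: K' = 02 1f 00.
K' ⊕ ipad = 34 29 36; K' ⊕ opad = 5e 43 5c.
m1: inner = H(34 29 36 f9 e5 bd 65) = 03 93; tag = H(5e 43 5c 03 93) = 0193
m2: inner = H(34 29 36 5c f9 22 01) = 02 0b; tag = H(5e 43 5c 02 0b) = 010a ← matches
m3: inner = H(34 29 36 b3 c9 18 2e) = 02 55; tag = H(5e 43 5c 02 55) = 0154

2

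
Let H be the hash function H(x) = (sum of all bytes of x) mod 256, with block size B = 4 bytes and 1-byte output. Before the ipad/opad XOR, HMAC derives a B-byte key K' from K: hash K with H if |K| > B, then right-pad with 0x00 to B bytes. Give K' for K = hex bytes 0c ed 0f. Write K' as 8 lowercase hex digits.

Key hex bytes 0c ed 0f is 3 bytes ≤ B = 4; zero-pad to 4 bytes: K' = 0c ed 0f 00.

0ced0f00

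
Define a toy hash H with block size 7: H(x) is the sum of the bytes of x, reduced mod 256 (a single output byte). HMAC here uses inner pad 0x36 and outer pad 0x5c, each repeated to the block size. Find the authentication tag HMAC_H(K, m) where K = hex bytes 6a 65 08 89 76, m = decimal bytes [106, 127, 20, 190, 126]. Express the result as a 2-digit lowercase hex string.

0b

Key hex bytes 6a 65 08 89 76 is 5 bytes ≤ B = 7; zero-pad to 7 bytes: K' = 6a 65 08 89 76 00 00.
K' ⊕ ipad = 5c 53 3e bf 40 36 36.  K' ⊕ opad = 36 39 54 d5 2a 5c 5c.
Inner input = (K'⊕ipad) ∥ m = 5c 53 3e bf 40 36 36 ∥ 6a 7f 14 be 7e.
Inner hash: sum = 92+83+62+191+64+54+54+106+127+20+190+126 = 1169; mod 256 = 145 → 91.
Outer input = (K'⊕opad) ∥ inner = 36 39 54 d5 2a 5c 5c ∥ 91.
Outer hash (tag): sum = 54+57+84+213+42+92+92+145 = 779; mod 256 = 11 → 0b.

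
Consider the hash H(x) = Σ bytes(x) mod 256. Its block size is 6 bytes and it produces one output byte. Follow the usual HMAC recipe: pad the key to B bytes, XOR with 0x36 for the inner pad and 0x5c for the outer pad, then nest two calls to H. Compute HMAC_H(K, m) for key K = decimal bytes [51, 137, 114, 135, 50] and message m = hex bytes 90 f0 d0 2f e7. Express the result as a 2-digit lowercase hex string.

Key decimal bytes [51, 137, 114, 135, 50] = 33 89 72 87 32 is 5 bytes ≤ B = 6; zero-pad to 6 bytes: K' = 33 89 72 87 32 00.
K' ⊕ ipad = 05 bf 44 b1 04 36.  K' ⊕ opad = 6f d5 2e db 6e 5c.
Inner input = (K'⊕ipad) ∥ m = 05 bf 44 b1 04 36 ∥ 90 f0 d0 2f e7.
Inner hash: sum = 5+191+68+177+4+54+144+240+208+47+231 = 1369; mod 256 = 89 → 59.
Outer input = (K'⊕opad) ∥ inner = 6f d5 2e db 6e 5c ∥ 59.
Outer hash (tag): sum = 111+213+46+219+110+92+89 = 880; mod 256 = 112 → 70.

70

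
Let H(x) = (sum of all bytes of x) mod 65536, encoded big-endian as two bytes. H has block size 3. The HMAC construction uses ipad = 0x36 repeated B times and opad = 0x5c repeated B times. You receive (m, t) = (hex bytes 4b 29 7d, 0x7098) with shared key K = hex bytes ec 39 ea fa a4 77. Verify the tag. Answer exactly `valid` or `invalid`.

invalid

Key hex bytes ec 39 ea fa a4 77 is 6 bytes > B = 3, so hash it first: H(key) = 04 24, then zero-pad to 3 bytes: K' = 04 24 00.
K' ⊕ ipad = 32 12 36; K' ⊕ opad = 58 78 5c.
Inner hash: sum = 50+18+54+75+41+125 = 363 → 01 6b.
Outer hash (recomputed tag): sum = 88+120+92+1+107 = 408 → 01 98.
Recomputed tag = 0198; claimed = 7098 → mismatch.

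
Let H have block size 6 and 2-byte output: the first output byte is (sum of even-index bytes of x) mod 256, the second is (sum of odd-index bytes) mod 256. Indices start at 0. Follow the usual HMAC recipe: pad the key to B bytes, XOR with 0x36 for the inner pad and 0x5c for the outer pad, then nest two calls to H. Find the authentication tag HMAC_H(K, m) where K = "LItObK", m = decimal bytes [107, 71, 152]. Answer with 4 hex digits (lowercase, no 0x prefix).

Key "LItObK" = 4c 49 74 4f 62 4b is exactly B = 6 bytes: K' = 4c 49 74 4f 62 4b.
K' ⊕ ipad = 7a 7f 42 79 54 7d.  K' ⊕ opad = 10 15 28 13 3e 17.
Inner input = (K'⊕ipad) ∥ m = 7a 7f 42 79 54 7d ∥ 6b 47 98.
Inner hash: even-index sum = 531 mod 256 = 19; odd-index sum = 444 mod 256 = 188 → 13 bc.
Outer input = (K'⊕opad) ∥ inner = 10 15 28 13 3e 17 ∥ 13 bc.
Outer hash (tag): even-index sum = 137 mod 256 = 137; odd-index sum = 251 mod 256 = 251 → 89 fb.

89fb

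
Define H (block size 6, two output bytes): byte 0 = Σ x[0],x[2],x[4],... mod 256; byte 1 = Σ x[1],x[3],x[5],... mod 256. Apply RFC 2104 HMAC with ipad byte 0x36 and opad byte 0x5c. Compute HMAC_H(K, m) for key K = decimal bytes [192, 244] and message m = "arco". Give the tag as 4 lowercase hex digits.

7a6f

Key decimal bytes [192, 244] = c0 f4 is 2 bytes ≤ B = 6; zero-pad to 6 bytes: K' = c0 f4 00 00 00 00.
K' ⊕ ipad = f6 c2 36 36 36 36.  K' ⊕ opad = 9c a8 5c 5c 5c 5c.
Inner input = (K'⊕ipad) ∥ m = f6 c2 36 36 36 36 ∥ 61 72 63 6f.
Inner hash: even-index sum = 550 mod 256 = 38; odd-index sum = 527 mod 256 = 15 → 26 0f.
Outer input = (K'⊕opad) ∥ inner = 9c a8 5c 5c 5c 5c ∥ 26 0f.
Outer hash (tag): even-index sum = 378 mod 256 = 122; odd-index sum = 367 mod 256 = 111 → 7a 6f.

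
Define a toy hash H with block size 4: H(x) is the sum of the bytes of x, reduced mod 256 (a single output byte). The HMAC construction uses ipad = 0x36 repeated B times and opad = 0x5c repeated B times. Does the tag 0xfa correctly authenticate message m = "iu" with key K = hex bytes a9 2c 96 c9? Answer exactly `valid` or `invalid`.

valid

Key hex bytes a9 2c 96 c9 is exactly B = 4 bytes: K' = a9 2c 96 c9.
K' ⊕ ipad = 9f 1a a0 ff; K' ⊕ opad = f5 70 ca 95.
Inner hash: sum = 159+26+160+255+105+117 = 822; mod 256 = 54 → 36.
Outer hash (recomputed tag): sum = 245+112+202+149+54 = 762; mod 256 = 250 → fa.
Recomputed tag = fa; claimed = fa → match.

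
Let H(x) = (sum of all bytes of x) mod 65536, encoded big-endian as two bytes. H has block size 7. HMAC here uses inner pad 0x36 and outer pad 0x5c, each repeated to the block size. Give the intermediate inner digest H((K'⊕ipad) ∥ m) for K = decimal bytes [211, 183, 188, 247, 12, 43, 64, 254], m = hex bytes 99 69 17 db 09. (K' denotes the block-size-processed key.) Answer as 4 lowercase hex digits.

Key decimal bytes [211, 183, 188, 247, 12, 43, 64, 254] = d3 b7 bc f7 0c 2b 40 fe is 8 bytes > B = 7, so hash it first: H(key) = 04 b2, then zero-pad to 7 bytes: K' = 04 b2 00 00 00 00 00.
K' ⊕ ipad = 32 84 36 36 36 36 36.
Inner input = 32 84 36 36 36 36 36 ∥ 99 69 17 db 09.
Inner hash: sum = 50+132+54+54+54+54+54+153+105+23+219+9 = 961 → 03 c1.

03c1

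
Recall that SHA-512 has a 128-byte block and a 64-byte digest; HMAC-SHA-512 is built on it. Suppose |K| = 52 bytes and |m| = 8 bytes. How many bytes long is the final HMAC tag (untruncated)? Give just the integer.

The tag is one SHA-512 digest: 64 bytes.

64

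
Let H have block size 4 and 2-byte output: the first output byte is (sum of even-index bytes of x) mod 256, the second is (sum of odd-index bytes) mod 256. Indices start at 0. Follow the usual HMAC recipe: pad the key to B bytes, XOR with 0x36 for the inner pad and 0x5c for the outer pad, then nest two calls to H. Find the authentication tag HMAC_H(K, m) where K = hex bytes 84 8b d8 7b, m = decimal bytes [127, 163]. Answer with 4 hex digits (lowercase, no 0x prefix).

Key hex bytes 84 8b d8 7b is exactly B = 4 bytes: K' = 84 8b d8 7b.
K' ⊕ ipad = b2 bd ee 4d.  K' ⊕ opad = d8 d7 84 27.
Inner input = (K'⊕ipad) ∥ m = b2 bd ee 4d ∥ 7f a3.
Inner hash: even-index sum = 543 mod 256 = 31; odd-index sum = 429 mod 256 = 173 → 1f ad.
Outer input = (K'⊕opad) ∥ inner = d8 d7 84 27 ∥ 1f ad.
Outer hash (tag): even-index sum = 379 mod 256 = 123; odd-index sum = 427 mod 256 = 171 → 7b ab.

7bab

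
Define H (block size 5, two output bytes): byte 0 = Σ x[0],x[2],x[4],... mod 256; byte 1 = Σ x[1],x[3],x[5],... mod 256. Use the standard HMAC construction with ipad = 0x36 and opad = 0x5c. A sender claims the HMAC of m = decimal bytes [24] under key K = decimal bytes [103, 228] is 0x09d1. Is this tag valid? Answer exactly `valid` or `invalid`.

Key decimal bytes [103, 228] = 67 e4 is 2 bytes ≤ B = 5; zero-pad to 5 bytes: K' = 67 e4 00 00 00.
K' ⊕ ipad = 51 d2 36 36 36; K' ⊕ opad = 3b b8 5c 5c 5c.
Inner hash: even-index sum = 189 mod 256 = 189; odd-index sum = 288 mod 256 = 32 → bd 20.
Outer hash (recomputed tag): even-index sum = 275 mod 256 = 19; odd-index sum = 465 mod 256 = 209 → 13 d1.
Recomputed tag = 13d1; claimed = 09d1 → mismatch.

invalid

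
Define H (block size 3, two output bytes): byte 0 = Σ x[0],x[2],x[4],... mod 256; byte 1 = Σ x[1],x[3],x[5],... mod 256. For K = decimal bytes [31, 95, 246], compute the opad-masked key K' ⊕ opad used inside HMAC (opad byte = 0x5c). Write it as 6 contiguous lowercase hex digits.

Key decimal bytes [31, 95, 246] = 1f 5f f6 is exactly B = 3 bytes: K' = 1f 5f f6.
XOR each byte with 0x5c: 1f⊕5c=43, 5f⊕5c=03, f6⊕5c=aa.

4303aa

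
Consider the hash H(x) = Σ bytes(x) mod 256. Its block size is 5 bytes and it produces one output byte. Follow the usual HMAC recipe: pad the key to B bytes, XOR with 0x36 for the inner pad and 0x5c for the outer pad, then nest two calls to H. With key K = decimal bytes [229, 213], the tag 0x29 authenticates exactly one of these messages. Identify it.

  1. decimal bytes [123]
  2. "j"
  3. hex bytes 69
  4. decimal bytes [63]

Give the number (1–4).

1

Key decimal bytes [229, 213] = e5 d5 is 2 bytes ≤ B = 5; zero-pad to 5 bytes: K' = e5 d5 00 00 00.
K' ⊕ ipad = d3 e3 36 36 36; K' ⊕ opad = b9 89 5c 5c 5c.
m1: inner = H(d3 e3 36 36 36 7b) = d3; tag = H(b9 89 5c 5c 5c d3) = 29 ← matches
m2: inner = H(d3 e3 36 36 36 6a) = c2; tag = H(b9 89 5c 5c 5c c2) = 18
m3: inner = H(d3 e3 36 36 36 69) = c1; tag = H(b9 89 5c 5c 5c c1) = 17
m4: inner = H(d3 e3 36 36 36 3f) = 97; tag = H(b9 89 5c 5c 5c 97) = ed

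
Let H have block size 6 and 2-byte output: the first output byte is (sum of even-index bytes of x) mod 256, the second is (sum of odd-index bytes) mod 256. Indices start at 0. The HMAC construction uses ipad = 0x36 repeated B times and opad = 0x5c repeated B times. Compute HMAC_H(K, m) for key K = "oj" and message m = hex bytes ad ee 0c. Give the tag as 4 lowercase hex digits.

Key "oj" = 6f 6a is 2 bytes ≤ B = 6; zero-pad to 6 bytes: K' = 6f 6a 00 00 00 00.
K' ⊕ ipad = 59 5c 36 36 36 36.  K' ⊕ opad = 33 36 5c 5c 5c 5c.
Inner input = (K'⊕ipad) ∥ m = 59 5c 36 36 36 36 ∥ ad ee 0c.
Inner hash: even-index sum = 382 mod 256 = 126; odd-index sum = 438 mod 256 = 182 → 7e b6.
Outer input = (K'⊕opad) ∥ inner = 33 36 5c 5c 5c 5c ∥ 7e b6.
Outer hash (tag): even-index sum = 361 mod 256 = 105; odd-index sum = 420 mod 256 = 164 → 69 a4.

69a4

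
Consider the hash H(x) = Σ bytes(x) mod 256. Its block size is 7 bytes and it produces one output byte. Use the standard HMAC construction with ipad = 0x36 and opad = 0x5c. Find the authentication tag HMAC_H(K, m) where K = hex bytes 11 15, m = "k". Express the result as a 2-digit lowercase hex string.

25

Key hex bytes 11 15 is 2 bytes ≤ B = 7; zero-pad to 7 bytes: K' = 11 15 00 00 00 00 00.
K' ⊕ ipad = 27 23 36 36 36 36 36.  K' ⊕ opad = 4d 49 5c 5c 5c 5c 5c.
Inner input = (K'⊕ipad) ∥ m = 27 23 36 36 36 36 36 ∥ 6b.
Inner hash: sum = 39+35+54+54+54+54+54+107 = 451; mod 256 = 195 → c3.
Outer input = (K'⊕opad) ∥ inner = 4d 49 5c 5c 5c 5c 5c ∥ c3.
Outer hash (tag): sum = 77+73+92+92+92+92+92+195 = 805; mod 256 = 37 → 25.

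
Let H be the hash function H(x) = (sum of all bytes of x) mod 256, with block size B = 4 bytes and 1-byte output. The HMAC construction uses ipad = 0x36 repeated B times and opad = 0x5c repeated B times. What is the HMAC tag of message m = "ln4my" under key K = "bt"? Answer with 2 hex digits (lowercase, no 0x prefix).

14

Key "bt" = 62 74 is 2 bytes ≤ B = 4; zero-pad to 4 bytes: K' = 62 74 00 00.
K' ⊕ ipad = 54 42 36 36.  K' ⊕ opad = 3e 28 5c 5c.
Inner input = (K'⊕ipad) ∥ m = 54 42 36 36 ∥ 6c 6e 34 6d 79.
Inner hash: sum = 84+66+54+54+108+110+52+109+121 = 758; mod 256 = 246 → f6.
Outer input = (K'⊕opad) ∥ inner = 3e 28 5c 5c ∥ f6.
Outer hash (tag): sum = 62+40+92+92+246 = 532; mod 256 = 20 → 14.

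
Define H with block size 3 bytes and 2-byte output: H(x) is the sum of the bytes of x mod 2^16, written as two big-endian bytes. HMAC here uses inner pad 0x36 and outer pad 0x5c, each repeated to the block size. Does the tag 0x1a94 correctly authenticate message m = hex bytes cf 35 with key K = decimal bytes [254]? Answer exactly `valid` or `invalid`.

Key decimal bytes [254] = fe is 1 byte ≤ B = 3; zero-pad to 3 bytes: K' = fe 00 00.
K' ⊕ ipad = c8 36 36; K' ⊕ opad = a2 5c 5c.
Inner hash: sum = 200+54+54+207+53 = 568 → 02 38.
Outer hash (recomputed tag): sum = 162+92+92+2+56 = 404 → 01 94.
Recomputed tag = 0194; claimed = 1a94 → mismatch.

invalid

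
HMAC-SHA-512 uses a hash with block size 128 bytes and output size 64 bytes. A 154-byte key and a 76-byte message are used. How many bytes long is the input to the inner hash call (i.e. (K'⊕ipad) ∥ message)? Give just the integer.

Key is 154 > 128 bytes, so it is hashed to 64 bytes then zero-padded to 128: |K'| = 128.
Inner input = (K'⊕ipad) ∥ m → 128 + 76 = 204 bytes.

204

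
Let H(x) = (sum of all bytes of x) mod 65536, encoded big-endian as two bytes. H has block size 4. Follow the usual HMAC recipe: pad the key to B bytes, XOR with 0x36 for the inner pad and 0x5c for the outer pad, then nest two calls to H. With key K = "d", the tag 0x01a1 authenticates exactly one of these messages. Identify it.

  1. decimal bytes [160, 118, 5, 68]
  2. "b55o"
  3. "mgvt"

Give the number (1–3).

1

Key "d" = 64 is 1 byte ≤ B = 4; zero-pad to 4 bytes: K' = 64 00 00 00.
K' ⊕ ipad = 52 36 36 36; K' ⊕ opad = 38 5c 5c 5c.
m1: inner = H(52 36 36 36 a0 76 05 44) = 02 53; tag = H(38 5c 5c 5c 02 53) = 01a1 ← matches
m2: inner = H(52 36 36 36 62 35 35 6f) = 02 2f; tag = H(38 5c 5c 5c 02 2f) = 017d
m3: inner = H(52 36 36 36 6d 67 76 74) = 02 b2; tag = H(38 5c 5c 5c 02 b2) = 0200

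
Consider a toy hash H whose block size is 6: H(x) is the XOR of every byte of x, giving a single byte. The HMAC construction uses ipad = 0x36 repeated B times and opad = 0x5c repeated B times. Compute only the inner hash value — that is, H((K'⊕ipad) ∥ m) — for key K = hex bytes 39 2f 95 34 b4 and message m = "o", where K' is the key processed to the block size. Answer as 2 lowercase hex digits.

Key hex bytes 39 2f 95 34 b4 is 5 bytes ≤ B = 6; zero-pad to 6 bytes: K' = 39 2f 95 34 b4 00.
K' ⊕ ipad = 0f 19 a3 02 82 36.
Inner input = 0f 19 a3 02 82 36 ∥ 6f.
Inner hash: XOR 0f⊕19⊕a3⊕02⊕82⊕36⊕6f = 6c.

6c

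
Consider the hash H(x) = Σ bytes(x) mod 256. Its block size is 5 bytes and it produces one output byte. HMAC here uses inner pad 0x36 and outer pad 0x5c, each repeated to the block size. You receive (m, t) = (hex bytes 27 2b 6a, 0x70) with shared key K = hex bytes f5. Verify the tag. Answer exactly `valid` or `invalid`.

Key hex bytes f5 is 1 byte ≤ B = 5; zero-pad to 5 bytes: K' = f5 00 00 00 00.
K' ⊕ ipad = c3 36 36 36 36; K' ⊕ opad = a9 5c 5c 5c 5c.
Inner hash: sum = 195+54+54+54+54+39+43+106 = 599; mod 256 = 87 → 57.
Outer hash (recomputed tag): sum = 169+92+92+92+92+87 = 624; mod 256 = 112 → 70.
Recomputed tag = 70; claimed = 70 → match.

valid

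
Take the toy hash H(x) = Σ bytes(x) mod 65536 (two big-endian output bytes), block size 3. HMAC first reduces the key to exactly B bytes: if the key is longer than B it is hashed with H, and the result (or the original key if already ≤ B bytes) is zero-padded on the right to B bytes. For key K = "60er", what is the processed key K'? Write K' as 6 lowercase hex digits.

|K| = 4 > B = 3, so first hash the key.
H(K): sum = 54+48+101+114 = 317 → 01 3d.
Zero-pad H(K) = 01 3d to 3 bytes: K' = 01 3d 00.

013d00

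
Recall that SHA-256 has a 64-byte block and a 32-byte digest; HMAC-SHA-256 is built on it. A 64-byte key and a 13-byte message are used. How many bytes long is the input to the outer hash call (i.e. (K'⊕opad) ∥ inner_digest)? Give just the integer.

96

Key is 64 ≤ 64 bytes, zero-padded: |K'| = 64.
Outer input = (K'⊕opad) ∥ H(inner) → 64 + 32 = 96 bytes.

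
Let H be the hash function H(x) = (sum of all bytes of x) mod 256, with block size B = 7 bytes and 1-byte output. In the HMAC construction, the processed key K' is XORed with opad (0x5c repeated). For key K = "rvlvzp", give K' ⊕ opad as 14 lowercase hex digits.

Key "rvlvzp" = 72 76 6c 76 7a 70 is 6 bytes ≤ B = 7; zero-pad to 7 bytes: K' = 72 76 6c 76 7a 70 00.
XOR each byte with 0x5c: 72⊕5c=2e, 76⊕5c=2a, 6c⊕5c=30, 76⊕5c=2a, 7a⊕5c=26, 70⊕5c=2c, 00⊕5c=5c.

2e2a302a262c5c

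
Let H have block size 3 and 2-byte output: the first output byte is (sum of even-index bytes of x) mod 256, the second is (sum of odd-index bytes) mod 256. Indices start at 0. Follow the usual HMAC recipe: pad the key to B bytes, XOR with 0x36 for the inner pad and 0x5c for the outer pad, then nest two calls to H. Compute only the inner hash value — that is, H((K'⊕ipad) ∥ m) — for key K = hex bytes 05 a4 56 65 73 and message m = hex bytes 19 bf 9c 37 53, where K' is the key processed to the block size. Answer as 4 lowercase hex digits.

Key hex bytes 05 a4 56 65 73 is 5 bytes > B = 3, so hash it first: H(key) = ce 09, then zero-pad to 3 bytes: K' = ce 09 00.
K' ⊕ ipad = f8 3f 36.
Inner input = f8 3f 36 ∥ 19 bf 9c 37 53.
Inner hash: even-index sum = 548 mod 256 = 36; odd-index sum = 327 mod 256 = 71 → 24 47.

2447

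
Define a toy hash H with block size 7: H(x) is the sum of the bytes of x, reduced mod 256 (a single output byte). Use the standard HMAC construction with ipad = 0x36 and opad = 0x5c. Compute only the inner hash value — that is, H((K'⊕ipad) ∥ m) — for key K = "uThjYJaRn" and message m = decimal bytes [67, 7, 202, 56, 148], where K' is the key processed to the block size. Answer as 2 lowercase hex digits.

Key "uThjYJaRn" = 75 54 68 6a 59 4a 61 52 6e is 9 bytes > B = 7, so hash it first: H(key) = 5f, then zero-pad to 7 bytes: K' = 5f 00 00 00 00 00 00.
K' ⊕ ipad = 69 36 36 36 36 36 36.
Inner input = 69 36 36 36 36 36 36 ∥ 43 07 ca 38 94.
Inner hash: sum = 105+54+54+54+54+54+54+67+7+202+56+148 = 909; mod 256 = 141 → 8d.

8d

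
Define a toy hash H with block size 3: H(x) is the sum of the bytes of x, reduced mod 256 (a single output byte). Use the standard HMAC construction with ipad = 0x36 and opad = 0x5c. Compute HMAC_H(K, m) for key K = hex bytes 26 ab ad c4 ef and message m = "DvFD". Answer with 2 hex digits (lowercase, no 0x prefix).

Key hex bytes 26 ab ad c4 ef is 5 bytes > B = 3, so hash it first: H(key) = 31, then zero-pad to 3 bytes: K' = 31 00 00.
K' ⊕ ipad = 07 36 36.  K' ⊕ opad = 6d 5c 5c.
Inner input = (K'⊕ipad) ∥ m = 07 36 36 ∥ 44 76 46 44.
Inner hash: sum = 7+54+54+68+118+70+68 = 439; mod 256 = 183 → b7.
Outer input = (K'⊕opad) ∥ inner = 6d 5c 5c ∥ b7.
Outer hash (tag): sum = 109+92+92+183 = 476; mod 256 = 220 → dc.

dc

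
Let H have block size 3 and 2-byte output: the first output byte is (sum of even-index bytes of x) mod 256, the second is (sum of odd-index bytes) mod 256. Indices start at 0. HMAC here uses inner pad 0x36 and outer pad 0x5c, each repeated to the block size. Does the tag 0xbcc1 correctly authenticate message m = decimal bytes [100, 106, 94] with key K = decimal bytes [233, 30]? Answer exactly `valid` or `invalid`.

Key decimal bytes [233, 30] = e9 1e is 2 bytes ≤ B = 3; zero-pad to 3 bytes: K' = e9 1e 00.
K' ⊕ ipad = df 28 36; K' ⊕ opad = b5 42 5c.
Inner hash: even-index sum = 383 mod 256 = 127; odd-index sum = 234 mod 256 = 234 → 7f ea.
Outer hash (recomputed tag): even-index sum = 507 mod 256 = 251; odd-index sum = 193 mod 256 = 193 → fb c1.
Recomputed tag = fbc1; claimed = bcc1 → mismatch.

invalid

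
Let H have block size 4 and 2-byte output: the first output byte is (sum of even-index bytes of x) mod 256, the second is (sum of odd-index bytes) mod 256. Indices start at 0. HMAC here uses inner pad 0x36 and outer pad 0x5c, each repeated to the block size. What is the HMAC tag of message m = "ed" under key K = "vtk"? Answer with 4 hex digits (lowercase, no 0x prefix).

Key "vtk" = 76 74 6b is 3 bytes ≤ B = 4; zero-pad to 4 bytes: K' = 76 74 6b 00.
K' ⊕ ipad = 40 42 5d 36.  K' ⊕ opad = 2a 28 37 5c.
Inner input = (K'⊕ipad) ∥ m = 40 42 5d 36 ∥ 65 64.
Inner hash: even-index sum = 258 mod 256 = 2; odd-index sum = 220 mod 256 = 220 → 02 dc.
Outer input = (K'⊕opad) ∥ inner = 2a 28 37 5c ∥ 02 dc.
Outer hash (tag): even-index sum = 99 mod 256 = 99; odd-index sum = 352 mod 256 = 96 → 63 60.

6360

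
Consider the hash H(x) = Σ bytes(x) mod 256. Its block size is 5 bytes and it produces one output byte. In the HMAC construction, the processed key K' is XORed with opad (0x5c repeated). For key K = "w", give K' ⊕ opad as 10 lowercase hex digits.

2b5c5c5c5c

Key "w" = 77 is 1 byte ≤ B = 5; zero-pad to 5 bytes: K' = 77 00 00 00 00.
XOR each byte with 0x5c: 77⊕5c=2b, 00⊕5c=5c, 00⊕5c=5c, 00⊕5c=5c, 00⊕5c=5c.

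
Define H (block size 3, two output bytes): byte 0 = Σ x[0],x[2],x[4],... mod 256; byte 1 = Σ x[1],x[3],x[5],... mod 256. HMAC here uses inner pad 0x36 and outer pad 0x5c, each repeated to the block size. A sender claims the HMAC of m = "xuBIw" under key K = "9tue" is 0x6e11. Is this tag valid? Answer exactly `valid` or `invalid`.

valid

Key "9tue" = 39 74 75 65 is 4 bytes > B = 3, so hash it first: H(key) = ae d9, then zero-pad to 3 bytes: K' = ae d9 00.
K' ⊕ ipad = 98 ef 36; K' ⊕ opad = f2 85 5c.
Inner hash: even-index sum = 396 mod 256 = 140; odd-index sum = 544 mod 256 = 32 → 8c 20.
Outer hash (recomputed tag): even-index sum = 366 mod 256 = 110; odd-index sum = 273 mod 256 = 17 → 6e 11.
Recomputed tag = 6e11; claimed = 6e11 → match.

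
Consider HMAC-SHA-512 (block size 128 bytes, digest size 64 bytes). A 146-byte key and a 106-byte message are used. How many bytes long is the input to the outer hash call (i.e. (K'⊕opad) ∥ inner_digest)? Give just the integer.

Key is 146 > 128 bytes, so it is hashed to 64 bytes then zero-padded to 128: |K'| = 128.
Outer input = (K'⊕opad) ∥ H(inner) → 128 + 64 = 192 bytes.

192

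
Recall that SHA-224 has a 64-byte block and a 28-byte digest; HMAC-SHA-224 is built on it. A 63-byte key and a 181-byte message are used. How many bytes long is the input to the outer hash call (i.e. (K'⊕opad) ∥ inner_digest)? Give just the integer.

92

Key is 63 ≤ 64 bytes, zero-padded: |K'| = 64.
Outer input = (K'⊕opad) ∥ H(inner) → 64 + 28 = 92 bytes.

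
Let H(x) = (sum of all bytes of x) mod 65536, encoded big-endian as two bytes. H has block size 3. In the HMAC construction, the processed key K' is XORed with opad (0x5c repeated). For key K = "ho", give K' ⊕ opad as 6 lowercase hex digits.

34335c

Key "ho" = 68 6f is 2 bytes ≤ B = 3; zero-pad to 3 bytes: K' = 68 6f 00.
XOR each byte with 0x5c: 68⊕5c=34, 6f⊕5c=33, 00⊕5c=5c.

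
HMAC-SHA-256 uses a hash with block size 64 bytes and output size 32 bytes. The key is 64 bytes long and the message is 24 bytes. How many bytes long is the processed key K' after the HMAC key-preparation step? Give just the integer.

Key is 64 ≤ 64 bytes, zero-padded: |K'| = 64.

64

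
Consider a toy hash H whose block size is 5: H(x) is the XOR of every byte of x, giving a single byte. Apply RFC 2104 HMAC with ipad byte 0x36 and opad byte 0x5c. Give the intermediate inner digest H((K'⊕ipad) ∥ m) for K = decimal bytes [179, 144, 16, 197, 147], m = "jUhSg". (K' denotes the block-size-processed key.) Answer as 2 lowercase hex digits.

30

Key decimal bytes [179, 144, 16, 197, 147] = b3 90 10 c5 93 is exactly B = 5 bytes: K' = b3 90 10 c5 93.
K' ⊕ ipad = 85 a6 26 f3 a5.
Inner input = 85 a6 26 f3 a5 ∥ 6a 55 68 53 67.
Inner hash: XOR 85⊕a6⊕26⊕f3⊕a5⊕6a⊕55⊕68⊕53⊕67 = 30.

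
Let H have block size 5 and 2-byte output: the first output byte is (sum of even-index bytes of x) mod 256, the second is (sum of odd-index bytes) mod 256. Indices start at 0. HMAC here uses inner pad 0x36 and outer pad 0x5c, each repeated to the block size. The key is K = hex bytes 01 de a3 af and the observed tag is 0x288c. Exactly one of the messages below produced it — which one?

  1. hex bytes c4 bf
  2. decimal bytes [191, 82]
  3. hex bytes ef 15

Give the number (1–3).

Key hex bytes 01 de a3 af is 4 bytes ≤ B = 5; zero-pad to 5 bytes: K' = 01 de a3 af 00.
K' ⊕ ipad = 37 e8 95 99 36; K' ⊕ opad = 5d 82 ff f3 5c.
m1: inner = H(37 e8 95 99 36 c4 bf) = c1 45; tag = H(5d 82 ff f3 5c c1 45) = fd36
m2: inner = H(37 e8 95 99 36 bf 52) = 54 40; tag = H(5d 82 ff f3 5c 54 40) = f8c9
m3: inner = H(37 e8 95 99 36 ef 15) = 17 70; tag = H(5d 82 ff f3 5c 17 70) = 288c ← matches

3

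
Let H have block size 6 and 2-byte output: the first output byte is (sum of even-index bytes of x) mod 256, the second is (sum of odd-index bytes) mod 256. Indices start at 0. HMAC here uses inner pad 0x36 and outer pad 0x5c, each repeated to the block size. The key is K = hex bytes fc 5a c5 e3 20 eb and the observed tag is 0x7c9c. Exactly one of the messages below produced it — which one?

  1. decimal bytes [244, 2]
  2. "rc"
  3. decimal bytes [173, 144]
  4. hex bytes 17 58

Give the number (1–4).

Key hex bytes fc 5a c5 e3 20 eb is exactly B = 6 bytes: K' = fc 5a c5 e3 20 eb.
K' ⊕ ipad = ca 6c f3 d5 16 dd; K' ⊕ opad = a0 06 99 bf 7c b7.
m1: inner = H(ca 6c f3 d5 16 dd f4 02) = c7 20; tag = H(a0 06 99 bf 7c b7 c7 20) = 7c9c ← matches
m2: inner = H(ca 6c f3 d5 16 dd 72 63) = 45 81; tag = H(a0 06 99 bf 7c b7 45 81) = fafd
m3: inner = H(ca 6c f3 d5 16 dd ad 90) = 80 ae; tag = H(a0 06 99 bf 7c b7 80 ae) = 352a
m4: inner = H(ca 6c f3 d5 16 dd 17 58) = ea 76; tag = H(a0 06 99 bf 7c b7 ea 76) = 9ff2

1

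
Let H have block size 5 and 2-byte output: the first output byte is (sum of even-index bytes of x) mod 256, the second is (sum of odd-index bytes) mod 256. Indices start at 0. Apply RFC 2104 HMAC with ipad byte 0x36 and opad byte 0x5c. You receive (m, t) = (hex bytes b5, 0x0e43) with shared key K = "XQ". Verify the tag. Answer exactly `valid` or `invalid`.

valid

Key "XQ" = 58 51 is 2 bytes ≤ B = 5; zero-pad to 5 bytes: K' = 58 51 00 00 00.
K' ⊕ ipad = 6e 67 36 36 36; K' ⊕ opad = 04 0d 5c 5c 5c.
Inner hash: even-index sum = 218 mod 256 = 218; odd-index sum = 338 mod 256 = 82 → da 52.
Outer hash (recomputed tag): even-index sum = 270 mod 256 = 14; odd-index sum = 323 mod 256 = 67 → 0e 43.
Recomputed tag = 0e43; claimed = 0e43 → match.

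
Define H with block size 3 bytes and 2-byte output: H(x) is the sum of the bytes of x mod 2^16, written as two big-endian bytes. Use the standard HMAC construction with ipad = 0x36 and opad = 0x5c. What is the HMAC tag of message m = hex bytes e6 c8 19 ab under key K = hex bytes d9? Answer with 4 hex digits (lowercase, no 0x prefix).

020d

Key hex bytes d9 is 1 byte ≤ B = 3; zero-pad to 3 bytes: K' = d9 00 00.
K' ⊕ ipad = ef 36 36.  K' ⊕ opad = 85 5c 5c.
Inner input = (K'⊕ipad) ∥ m = ef 36 36 ∥ e6 c8 19 ab.
Inner hash: sum = 239+54+54+230+200+25+171 = 973 → 03 cd.
Outer input = (K'⊕opad) ∥ inner = 85 5c 5c ∥ 03 cd.
Outer hash (tag): sum = 133+92+92+3+205 = 525 → 02 0d.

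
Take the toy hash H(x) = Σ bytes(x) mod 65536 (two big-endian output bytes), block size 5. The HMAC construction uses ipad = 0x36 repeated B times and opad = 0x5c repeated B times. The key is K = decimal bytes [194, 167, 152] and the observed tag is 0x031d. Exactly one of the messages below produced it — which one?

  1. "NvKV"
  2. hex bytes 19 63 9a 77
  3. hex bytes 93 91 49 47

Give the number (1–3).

1

Key decimal bytes [194, 167, 152] = c2 a7 98 is 3 bytes ≤ B = 5; zero-pad to 5 bytes: K' = c2 a7 98 00 00.
K' ⊕ ipad = f4 91 ae 36 36; K' ⊕ opad = 9e fb c4 5c 5c.
m1: inner = H(f4 91 ae 36 36 4e 76 4b 56) = 04 04; tag = H(9e fb c4 5c 5c 04 04) = 031d ← matches
m2: inner = H(f4 91 ae 36 36 19 63 9a 77) = 04 2c; tag = H(9e fb c4 5c 5c 04 2c) = 0345
m3: inner = H(f4 91 ae 36 36 93 91 49 47) = 04 53; tag = H(9e fb c4 5c 5c 04 53) = 036c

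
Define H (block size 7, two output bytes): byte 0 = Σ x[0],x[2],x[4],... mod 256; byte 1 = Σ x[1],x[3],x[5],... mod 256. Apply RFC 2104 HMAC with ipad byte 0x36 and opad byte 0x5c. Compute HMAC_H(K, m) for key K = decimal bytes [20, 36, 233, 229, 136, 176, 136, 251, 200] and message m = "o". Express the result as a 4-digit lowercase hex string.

fa25

Key decimal bytes [20, 36, 233, 229, 136, 176, 136, 251, 200] = 14 24 e9 e5 88 b0 88 fb c8 is 9 bytes > B = 7, so hash it first: H(key) = d5 b4, then zero-pad to 7 bytes: K' = d5 b4 00 00 00 00 00.
K' ⊕ ipad = e3 82 36 36 36 36 36.  K' ⊕ opad = 89 e8 5c 5c 5c 5c 5c.
Inner input = (K'⊕ipad) ∥ m = e3 82 36 36 36 36 36 ∥ 6f.
Inner hash: even-index sum = 389 mod 256 = 133; odd-index sum = 349 mod 256 = 93 → 85 5d.
Outer input = (K'⊕opad) ∥ inner = 89 e8 5c 5c 5c 5c 5c ∥ 85 5d.
Outer hash (tag): even-index sum = 506 mod 256 = 250; odd-index sum = 549 mod 256 = 37 → fa 25.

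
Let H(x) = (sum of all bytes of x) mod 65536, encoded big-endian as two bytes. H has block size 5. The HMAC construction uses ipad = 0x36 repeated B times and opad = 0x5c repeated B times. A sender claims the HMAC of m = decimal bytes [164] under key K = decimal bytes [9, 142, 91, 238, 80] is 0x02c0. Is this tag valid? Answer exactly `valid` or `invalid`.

invalid

Key decimal bytes [9, 142, 91, 238, 80] = 09 8e 5b ee 50 is exactly B = 5 bytes: K' = 09 8e 5b ee 50.
K' ⊕ ipad = 3f b8 6d d8 66; K' ⊕ opad = 55 d2 07 b2 0c.
Inner hash: sum = 63+184+109+216+102+164 = 838 → 03 46.
Outer hash (recomputed tag): sum = 85+210+7+178+12+3+70 = 565 → 02 35.
Recomputed tag = 0235; claimed = 02c0 → mismatch.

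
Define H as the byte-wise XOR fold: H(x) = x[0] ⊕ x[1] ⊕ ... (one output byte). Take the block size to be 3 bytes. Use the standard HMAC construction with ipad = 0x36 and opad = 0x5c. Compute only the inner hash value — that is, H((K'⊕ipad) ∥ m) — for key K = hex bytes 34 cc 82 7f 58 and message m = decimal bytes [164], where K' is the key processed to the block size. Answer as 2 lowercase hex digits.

Key hex bytes 34 cc 82 7f 58 is 5 bytes > B = 3, so hash it first: H(key) = 5d, then zero-pad to 3 bytes: K' = 5d 00 00.
K' ⊕ ipad = 6b 36 36.
Inner input = 6b 36 36 ∥ a4.
Inner hash: XOR 6b⊕36⊕36⊕a4 = cf.

cf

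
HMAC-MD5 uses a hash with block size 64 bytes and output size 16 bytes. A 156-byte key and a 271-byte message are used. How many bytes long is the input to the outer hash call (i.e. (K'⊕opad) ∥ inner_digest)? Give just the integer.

80

Key is 156 > 64 bytes, so it is hashed to 16 bytes then zero-padded to 64: |K'| = 64.
Outer input = (K'⊕opad) ∥ H(inner) → 64 + 16 = 80 bytes.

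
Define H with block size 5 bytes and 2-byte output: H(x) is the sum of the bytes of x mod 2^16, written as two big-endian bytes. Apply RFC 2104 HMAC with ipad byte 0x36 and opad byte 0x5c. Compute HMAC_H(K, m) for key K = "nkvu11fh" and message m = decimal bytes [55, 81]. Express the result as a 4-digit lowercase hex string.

Key "nkvu11fh" = 6e 6b 76 75 31 31 66 68 is 8 bytes > B = 5, so hash it first: H(key) = 02 f4, then zero-pad to 5 bytes: K' = 02 f4 00 00 00.
K' ⊕ ipad = 34 c2 36 36 36.  K' ⊕ opad = 5e a8 5c 5c 5c.
Inner input = (K'⊕ipad) ∥ m = 34 c2 36 36 36 ∥ 37 51.
Inner hash: sum = 52+194+54+54+54+55+81 = 544 → 02 20.
Outer input = (K'⊕opad) ∥ inner = 5e a8 5c 5c 5c ∥ 02 20.
Outer hash (tag): sum = 94+168+92+92+92+2+32 = 572 → 02 3c.

023c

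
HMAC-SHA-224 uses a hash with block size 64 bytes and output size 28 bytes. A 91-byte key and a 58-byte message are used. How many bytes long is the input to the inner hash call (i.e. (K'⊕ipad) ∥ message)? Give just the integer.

122

Key is 91 > 64 bytes, so it is hashed to 28 bytes then zero-padded to 64: |K'| = 64.
Inner input = (K'⊕ipad) ∥ m → 64 + 58 = 122 bytes.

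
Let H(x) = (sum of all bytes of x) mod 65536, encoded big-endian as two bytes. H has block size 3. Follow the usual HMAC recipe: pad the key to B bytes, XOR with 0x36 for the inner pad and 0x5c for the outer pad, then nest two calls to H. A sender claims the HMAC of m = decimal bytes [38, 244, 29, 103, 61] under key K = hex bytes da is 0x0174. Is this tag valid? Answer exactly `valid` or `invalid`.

Key hex bytes da is 1 byte ≤ B = 3; zero-pad to 3 bytes: K' = da 00 00.
K' ⊕ ipad = ec 36 36; K' ⊕ opad = 86 5c 5c.
Inner hash: sum = 236+54+54+38+244+29+103+61 = 819 → 03 33.
Outer hash (recomputed tag): sum = 134+92+92+3+51 = 372 → 01 74.
Recomputed tag = 0174; claimed = 0174 → match.

valid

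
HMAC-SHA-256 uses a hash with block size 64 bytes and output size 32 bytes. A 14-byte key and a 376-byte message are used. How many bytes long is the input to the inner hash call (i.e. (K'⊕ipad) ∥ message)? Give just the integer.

Key is 14 ≤ 64 bytes, zero-padded: |K'| = 64.
Inner input = (K'⊕ipad) ∥ m → 64 + 376 = 440 bytes.

440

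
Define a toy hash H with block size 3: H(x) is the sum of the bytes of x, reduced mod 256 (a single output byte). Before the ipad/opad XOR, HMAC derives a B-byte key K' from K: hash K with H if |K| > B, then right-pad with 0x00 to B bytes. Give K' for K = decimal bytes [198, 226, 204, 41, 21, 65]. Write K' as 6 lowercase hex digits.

f30000

|K| = 6 > B = 3, so first hash the key.
H(K): sum = 198+226+204+41+21+65 = 755; mod 256 = 243 → f3.
Zero-pad H(K) = f3 to 3 bytes: K' = f3 00 00.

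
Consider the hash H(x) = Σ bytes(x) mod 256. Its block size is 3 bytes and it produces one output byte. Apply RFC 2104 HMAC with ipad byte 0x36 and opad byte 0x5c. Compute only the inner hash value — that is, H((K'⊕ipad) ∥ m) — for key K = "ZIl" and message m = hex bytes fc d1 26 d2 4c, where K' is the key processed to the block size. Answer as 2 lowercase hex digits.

Key "ZIl" = 5a 49 6c is exactly B = 3 bytes: K' = 5a 49 6c.
K' ⊕ ipad = 6c 7f 5a.
Inner input = 6c 7f 5a ∥ fc d1 26 d2 4c.
Inner hash: sum = 108+127+90+252+209+38+210+76 = 1110; mod 256 = 86 → 56.

56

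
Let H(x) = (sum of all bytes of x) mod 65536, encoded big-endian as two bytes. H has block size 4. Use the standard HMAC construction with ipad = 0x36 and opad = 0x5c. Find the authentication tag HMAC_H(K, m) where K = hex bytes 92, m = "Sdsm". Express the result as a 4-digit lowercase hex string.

Key hex bytes 92 is 1 byte ≤ B = 4; zero-pad to 4 bytes: K' = 92 00 00 00.
K' ⊕ ipad = a4 36 36 36.  K' ⊕ opad = ce 5c 5c 5c.
Inner input = (K'⊕ipad) ∥ m = a4 36 36 36 ∥ 53 64 73 6d.
Inner hash: sum = 164+54+54+54+83+100+115+109 = 733 → 02 dd.
Outer input = (K'⊕opad) ∥ inner = ce 5c 5c 5c ∥ 02 dd.
Outer hash (tag): sum = 206+92+92+92+2+221 = 705 → 02 c1.

02c1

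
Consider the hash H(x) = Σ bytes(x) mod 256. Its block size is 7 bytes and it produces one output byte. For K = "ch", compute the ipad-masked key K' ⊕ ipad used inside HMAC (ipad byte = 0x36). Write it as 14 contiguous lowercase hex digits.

555e3636363636

Key "ch" = 63 68 is 2 bytes ≤ B = 7; zero-pad to 7 bytes: K' = 63 68 00 00 00 00 00.
XOR each byte with 0x36: 63⊕36=55, 68⊕36=5e, 00⊕36=36, 00⊕36=36, 00⊕36=36, 00⊕36=36, 00⊕36=36.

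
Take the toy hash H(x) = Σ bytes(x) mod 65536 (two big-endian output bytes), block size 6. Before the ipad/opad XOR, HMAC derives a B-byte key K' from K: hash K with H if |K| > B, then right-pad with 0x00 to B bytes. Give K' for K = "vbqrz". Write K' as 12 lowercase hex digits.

Key "vbqrz" = 76 62 71 72 7a is 5 bytes ≤ B = 6; zero-pad to 6 bytes: K' = 76 62 71 72 7a 00.

766271727a00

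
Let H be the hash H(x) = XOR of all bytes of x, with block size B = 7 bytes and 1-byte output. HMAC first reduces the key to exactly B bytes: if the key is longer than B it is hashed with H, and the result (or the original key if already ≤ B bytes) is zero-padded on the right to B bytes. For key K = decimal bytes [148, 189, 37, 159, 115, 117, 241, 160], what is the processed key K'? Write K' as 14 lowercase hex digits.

c4000000000000

|K| = 8 > B = 7, so first hash the key.
H(K): XOR 94⊕bd⊕25⊕9f⊕73⊕75⊕f1⊕a0 = c4.
Zero-pad H(K) = c4 to 7 bytes: K' = c4 00 00 00 00 00 00.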